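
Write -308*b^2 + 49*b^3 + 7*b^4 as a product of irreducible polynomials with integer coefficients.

Pull out the common factor 7*b^2, then factor the remaining trinomial.

7*b^2*(b + 11)*(b - 4)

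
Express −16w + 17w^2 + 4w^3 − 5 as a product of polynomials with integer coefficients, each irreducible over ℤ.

(4w + 1)(w + 5)(w − 1)

Among the possible rational roots, w = −1/4 is a root, giving the factor (4w + 1) and quotient w^2 + 4w − 5.
The remaining quadratic factors as (w + 5)(w − 1).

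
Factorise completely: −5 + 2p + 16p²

(2p − 1)(8p + 5)

Need a pair with product 16·(−5) = −80 and sum 2: that's 10 and −8.
Split the middle term: 16p² + 10p − 8p − 5 = 2p(8p + 5) − (8p + 5).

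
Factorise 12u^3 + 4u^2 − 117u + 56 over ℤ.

(2u + 7)(2u − 1)(3u − 8)

By the rational root theorem, u = 1/2 is a root, so (2u − 1) is a factor; dividing leaves 6u^2 + 5u − 56.
The remaining quadratic factors as (3u − 8)(2u + 7).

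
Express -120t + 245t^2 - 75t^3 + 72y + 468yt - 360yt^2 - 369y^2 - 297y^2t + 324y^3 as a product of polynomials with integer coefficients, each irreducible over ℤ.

Group: 12y(27y^2 - 36yt - 24y - 15t^2 + 40t) + (5t - 3)(27y^2 - 36yt - 24y - 15t^2 + 40t); both groups contain (27y^2 - 36yt - 24y - 15t^2 + 40t), so (12y + 5t - 3) is a factor with cofactor 27y^2 - 36yt - 24y - 15t^2 + 40t.
The cofactor groups again: 27y^2 - 36yt - 24y - 15t^2 + 40t = 9y(3y - 5t) + (3t - 8)(3y - 5t); both groups contain (3y - 5t), giving (9y + 3t - 8)(3y - 5t).

(3y - 5t)(9y + 3t - 8)(12y + 5t - 3)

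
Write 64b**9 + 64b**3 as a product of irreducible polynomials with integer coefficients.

Pull out the common factor 64b**3, leaving b**6 + 1.
Recognize a sum of cubes with the parts b**2 and 1.

64b**3(b**2 + 1)(b**4 − b**2 + 1)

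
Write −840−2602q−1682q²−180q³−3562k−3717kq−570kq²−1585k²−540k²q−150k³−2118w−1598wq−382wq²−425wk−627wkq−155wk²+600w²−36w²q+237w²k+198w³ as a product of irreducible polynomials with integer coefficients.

(6w−5k−10q−14)(11w+15k+9q+4)(3w+2k+2q+15)

Group: 6w(33w²+67wk+49wq+177w+30k²+48kq+233k+18q²+143q+60) + (−5k−10q−14)(33w²+67wk+49wq+177w+30k²+48kq+233k+18q²+143q+60); both groups contain (33w²+67wk+49wq+177w+30k²+48kq+233k+18q²+143q+60), so (6w−5k−10q−14) is a factor with cofactor 33w²+67wk+49wq+177w+30k²+48kq+233k+18q²+143q+60.
The cofactor groups again: 33w²+67wk+49wq+177w+30k²+48kq+233k+18q²+143q+60 = 11w(3w+2k+2q+15) + (15k+9q+4)(3w+2k+2q+15); both groups contain (3w+2k+2q+15), giving (11w+15k+9q+4)(3w+2k+2q+15).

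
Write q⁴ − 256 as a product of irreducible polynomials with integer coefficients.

(q + 4)(q − 4)(q² + 16)

(q)⁴ − (4)⁴ = ((q)² − (4)²)((q)² + (4)²); the first factor splits again, the second (q² + 16) is irreducible.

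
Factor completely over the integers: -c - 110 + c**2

(c + 10)·(c - 11)

Two integers with product -110 and sum -1 are -11 and 10.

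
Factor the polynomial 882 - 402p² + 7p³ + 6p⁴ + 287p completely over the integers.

(6p + 7)(p + 9)(p - 2)(p - 7)

Trying the rational-root candidates, p = -9 is a root, giving the factor (p + 9) and quotient 6p³ - 47p² + 21p + 98.
Continuing, p = -7/6 is a root, giving the factor (6p + 7) and quotient p² - 9p + 14.
The remaining quadratic factors as (p - 7)(p - 2).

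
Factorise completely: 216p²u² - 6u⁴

Factor out 6u², leaving 36p² - u², which is a difference of two squares.

6u²(6p + u)(6p - u)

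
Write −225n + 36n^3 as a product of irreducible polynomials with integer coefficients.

Pull out the common factor 9n; 4n^2 − 25 is a difference of squares.

9n(2n + 5)(2n − 5)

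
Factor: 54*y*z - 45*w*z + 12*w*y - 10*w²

Group: -2*w*(5*w - 6*y) - 9*z*(5*w - 6*y); both groups contain (5*w - 6*y).

-(2*w + 9*z)*(5*w - 6*y)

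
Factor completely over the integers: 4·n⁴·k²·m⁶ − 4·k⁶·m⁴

4·k²·m⁴·(n²·m − k²)·(n²·m + k²)

Factor out 4·k²·m⁴ first: what remains is n⁴·m² − k⁴.
Recognize a difference of squares with the parts n²·m and k².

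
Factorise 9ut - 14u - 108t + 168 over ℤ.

(9t - 14)(u - 12)

Group as (9ut - 14u) + (-108t + 168) = u(9t - 14) - 12(9t - 14).
Both groups share the factor (9t - 14).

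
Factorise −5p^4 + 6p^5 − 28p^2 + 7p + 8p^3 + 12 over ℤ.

(2p + 1)(3p − 4)(p − 1)(p^2 + p + 3)

Among the possible rational roots, p = −1/2 is a root, so (2p + 1) divides it; the quotient is 3p^4 − 4p^3 + 6p^2 − 17p + 12.
Continuing, p = 1 is a root, giving the factor (p − 1) and quotient 3p^3 − p^2 + 5p − 12.
Continuing, p = 4/3 is a root, so (3p − 4) is a factor; dividing leaves p^2 + p + 3.
The quadratic p^2 + p + 3 has discriminant −11 < 0 and is irreducible over ℤ.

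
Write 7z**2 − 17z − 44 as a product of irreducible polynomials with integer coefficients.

(7z + 11)(z − 4)

Need a pair with product 7·(−44) = −308 and sum −17: that's −28 and 11.
Split the middle term: 7z**2 − 28z + 11z − 44 = 7z(z − 4) + 11(z − 4).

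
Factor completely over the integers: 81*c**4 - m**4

(3*c)⁴ − (m)⁴ = ((3*c)² − (m)²)((3*c)² + (m)²); the first factor splits again, the second (9*c**2 + m**2) is irreducible.

(3*c + m)*(3*c - m)*(9*c**2 + m**2)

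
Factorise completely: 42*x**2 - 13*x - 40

Need a pair with product 42·(-40) = -1680 and sum -13: that's -48 and 35.
Split the middle term: 42*x**2 - 48*x + 35*x - 40 = 6*x*(7*x - 8) + 5*(7*x - 8).

(6*x + 5)*(7*x - 8)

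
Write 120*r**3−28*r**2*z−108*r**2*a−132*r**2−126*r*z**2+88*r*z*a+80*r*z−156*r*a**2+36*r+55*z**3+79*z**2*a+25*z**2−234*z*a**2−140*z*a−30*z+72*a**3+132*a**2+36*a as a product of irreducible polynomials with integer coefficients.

Group: 6*r*(20*r**2+12*r*z−38*r*a−22*r−11*z**2−29*z*a−5*z+12*a**2+22*a+6) + (−5*z+6*a)*(20*r**2+12*r*z−38*r*a−22*r−11*z**2−29*z*a−5*z+12*a**2+22*a+6); both groups contain (20*r**2+12*r*z−38*r*a−22*r−11*z**2−29*z*a−5*z+12*a**2+22*a+6), so (6*r−5*z+6*a) is a factor with cofactor 20*r**2+12*r*z−38*r*a−22*r−11*z**2−29*z*a−5*z+12*a**2+22*a+6.
The cofactor groups again: 20*r**2+12*r*z−38*r*a−22*r−11*z**2−29*z*a−5*z+12*a**2+22*a+6 = 10*r*(2*r−z−3*a−1) + (11*z−4*a−6)*(2*r−z−3*a−1); both groups contain (2*r−z−3*a−1), giving (10*r+11*z−4*a−6)*(2*r−z−3*a−1).

(2*r−z−3*a−1)*(10*r+11*z−4*a−6)*(6*r−5*z+6*a)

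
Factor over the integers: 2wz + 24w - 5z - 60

Group as (2wz + 24w) + (-5z - 60) = 2w(z + 12) - 5(z + 12).
Both groups share the factor (z + 12).

(2w - 5)(z + 12)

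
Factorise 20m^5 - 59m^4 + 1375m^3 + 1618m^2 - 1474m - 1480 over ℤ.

Among the possible rational roots, m = 1 is a root, so (m - 1) divides it; the quotient is 20m^4 - 39m^3 + 1336m^2 + 2954m + 1480.
Continuing, m = -5/4 is a root, giving the factor (4m + 5) and quotient 5m^3 - 16m^2 + 354m + 296.
Then m = -4/5 is a root, giving the factor (5m + 4) and quotient m^2 - 4m + 74.
The quadratic m^2 - 4m + 74 has discriminant -280 < 0 and is irreducible over ℤ.

(4m + 5)(5m + 4)(m - 1)(m^2 - 4m + 74)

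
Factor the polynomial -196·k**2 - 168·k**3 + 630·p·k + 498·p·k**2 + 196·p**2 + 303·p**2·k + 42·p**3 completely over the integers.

(7·p - 2·k)·(3·p + 12·k + 14)·(2·p + 7·k)

Group: 2·p·(21·p**2 + 78·p·k + 98·p - 24·k**2 - 28·k) + 7·k·(21·p**2 + 78·p·k + 98·p - 24·k**2 - 28·k); both groups contain (21·p**2 + 78·p·k + 98·p - 24·k**2 - 28·k), so (2·p + 7·k) is a factor with cofactor 21·p**2 + 78·p·k + 98·p - 24·k**2 - 28·k.
The cofactor groups again: 21·p**2 + 78·p·k + 98·p - 24·k**2 - 28·k = 7·p·(3·p + 12·k + 14) - 2·k·(3·p + 12·k + 14); both groups contain (3·p + 12·k + 14), giving (7·p - 2·k)·(3·p + 12·k + 14).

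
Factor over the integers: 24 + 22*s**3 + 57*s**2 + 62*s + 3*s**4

Testing divisors of the constant over divisors of the leading coefficient, s = -4/3 is a root, giving the factor (3*s + 4) and quotient s**3 + 6*s**2 + 11*s + 6.
Then s = -3 is a root, so (s + 3) is a factor; dividing leaves s**2 + 3*s + 2.
The remaining quadratic factors as (s + 1)(s + 2).

(3*s + 4)*(s + 1)*(s + 2)*(s + 3)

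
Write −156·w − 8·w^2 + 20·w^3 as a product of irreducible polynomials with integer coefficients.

Pull out the common factor 4·w, then factor the remaining trinomial.

4·w·(5·w + 13)·(w − 3)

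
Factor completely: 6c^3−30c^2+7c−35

Group as (6c^3+7c) + (−30c^2−35) = c(6c^2+7) − 5(6c^2+7).
Both groups share the factor (6c^2+7).

(c−5)(6c^2+7)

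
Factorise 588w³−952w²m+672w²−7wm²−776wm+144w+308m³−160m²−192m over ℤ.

Group: 14w(42w²−89wm+36w+44m²−48m) + (7m+4)(42w²−89wm+36w+44m²−48m); both groups contain (42w²−89wm+36w+44m²−48m), so (14w+7m+4) is a factor with cofactor 42w²−89wm+36w+44m²−48m.
The cofactor groups again: 42w²−89wm+36w+44m²−48m = 3w(14w−11m+12) − 4m(14w−11m+12); both groups contain (14w−11m+12), giving (3w−4m)(14w−11m+12).

(14w−11m+12)(3w−4m)(14w+7m+4)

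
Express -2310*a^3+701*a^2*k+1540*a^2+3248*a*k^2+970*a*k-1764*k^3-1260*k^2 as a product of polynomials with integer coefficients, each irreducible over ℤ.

Group: 15*a*(-154*a^2-97*a*k+126*k^2) + (-14*k-10)*(-154*a^2-97*a*k+126*k^2); both groups contain (-154*a^2-97*a*k+126*k^2), so (15*a-14*k-10) is a factor with cofactor -154*a^2-97*a*k+126*k^2.
The cofactor groups again: -154*a^2-97*a*k+126*k^2 = -14*a*(11*a+14*k) + 9*k*(11*a+14*k); both groups contain (11*a+14*k), giving -(14*a-9*k)*(11*a+14*k).

-(11*a+14*k)*(14*a-9*k)*(15*a-14*k-10)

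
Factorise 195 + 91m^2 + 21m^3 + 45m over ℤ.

(3m + 13)(7m^2 + 15)

Group as (21m^3 + 45m) + (91m^2 + 195) = 3m(7m^2 + 15) + 13(7m^2 + 15).
Both groups share the factor (7m^2 + 15).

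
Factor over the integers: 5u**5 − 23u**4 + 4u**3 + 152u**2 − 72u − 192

Among the possible rational roots, u = 8/5 is a root, so (5u − 8) is a factor; dividing leaves u**4 − 3u**3 − 4u**2 + 24u + 24.
Continuing, u = −2 is a root, so (u + 2) is a factor; dividing leaves u**3 − 5u**2 + 6u + 12.
Continuing, u = −1 is a root, so (u + 1) divides it; the quotient is u**2 − 6u + 12.
The quadratic u**2 − 6u + 12 has discriminant −12 < 0 and is irreducible over ℤ.

(5u − 8)(u + 1)(u + 2)(u**2 − 6u + 12)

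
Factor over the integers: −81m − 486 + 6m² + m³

Among the possible rational roots, m = −6 is a root, so (m + 6) is a factor; dividing leaves m² − 81.
The remaining quadratic factors as (m + 9)(m − 9).

(m + 6)(m + 9)(m − 9)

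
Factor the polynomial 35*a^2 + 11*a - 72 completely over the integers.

Need a pair with product 35·(-72) = -2520 and sum 11: that's -45 and 56.
Split the middle term: 35*a^2 - 45*a + 56*a - 72 = 5*a*(7*a - 9) + 8*(7*a - 9).

(5*a + 8)*(7*a - 9)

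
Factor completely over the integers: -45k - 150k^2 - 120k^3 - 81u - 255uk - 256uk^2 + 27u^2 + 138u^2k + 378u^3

(7u - 6k - 3)(6u + 4k + 3)(9u + 5k)

Group: 9u(42u^2 - 8uk + 3u - 24k^2 - 30k - 9) + 5k(42u^2 - 8uk + 3u - 24k^2 - 30k - 9); both groups contain (42u^2 - 8uk + 3u - 24k^2 - 30k - 9), so (9u + 5k) is a factor with cofactor 42u^2 - 8uk + 3u - 24k^2 - 30k - 9.
The cofactor groups again: 42u^2 - 8uk + 3u - 24k^2 - 30k - 9 = 6u(7u - 6k - 3) + (4k + 3)(7u - 6k - 3); both groups contain (7u - 6k - 3), giving (6u + 4k + 3)(7u - 6k - 3).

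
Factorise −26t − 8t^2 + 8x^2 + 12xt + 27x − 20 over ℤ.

Group: 8x(x + 2t + 4) + (−4t − 5)(x + 2t + 4); both groups contain (x + 2t + 4).

(8x − 4t − 5)(x + 2t + 4)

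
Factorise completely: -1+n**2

Two integers with product -1 and sum 0 are -1 and 1.

(n+1)(n-1)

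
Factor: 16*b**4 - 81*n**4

(2*b + 3*n)*(2*b - 3*n)*(4*b**2 + 9*n**2)

Write as (4*b**2)² − (9*n**2)², then factor 4*b**2 - 9*n**2 once more.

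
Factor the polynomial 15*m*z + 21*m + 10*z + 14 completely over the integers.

Group as (15*m*z + 21*m) + (10*z + 14) = 3*m*(5*z + 7) + 2*(5*z + 7).
Both groups share the factor (5*z + 7).

(3*m + 2)*(5*z + 7)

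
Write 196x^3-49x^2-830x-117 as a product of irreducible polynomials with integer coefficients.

(4x-9)(7x+1)(7x+13)

Trying the rational-root candidates, x = -1/7 is a root, giving the factor (7x+1) and quotient 28x^2-11x-117.
The remaining quadratic factors as (7x+13)(4x-9).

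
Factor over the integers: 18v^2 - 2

2(3v + 1)(3v - 1)

Factor out 2, leaving 9v^2 - 1, which is a difference of two squares.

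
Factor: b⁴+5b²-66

Substitute u = b² to get a quadratic in u, then factor.
b²+11 is irreducible over ℤ (always positive, so no real roots).
b²-6 is irreducible over ℤ (6 is not a perfect square).

(b²+11)(b²-6)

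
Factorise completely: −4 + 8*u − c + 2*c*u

(2*u − 1)*(c + 4)

Group as (2*c*u − c) + (8*u − 4) = c*(2*u − 1) + 4*(2*u − 1).
Both groups share the factor (2*u − 1).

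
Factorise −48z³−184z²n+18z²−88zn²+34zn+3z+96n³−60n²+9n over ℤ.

−(8z−4n+1)(z+3n)(6z+8n−3)

Group: z(−48z²−40zn+18z+32n²−20n+3) + 3n(−48z²−40zn+18z+32n²−20n+3); both groups contain (−48z²−40zn+18z+32n²−20n+3), so (z+3n) is a factor with cofactor −48z²−40zn+18z+32n²−20n+3.
The cofactor groups again: −48z²−40zn+18z+32n²−20n+3 = −6z(8z−4n+1) + (−8n+3)(8z−4n+1); both groups contain (8z−4n+1), giving −(6z+8n−3)(8z−4n+1).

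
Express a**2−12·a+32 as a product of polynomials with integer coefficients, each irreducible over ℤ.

Two integers with product 32 and sum −12 are −8 and −4.

(a−4)·(a−8)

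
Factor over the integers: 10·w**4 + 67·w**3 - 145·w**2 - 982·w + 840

(2·w - 7)·(5·w - 4)·(w + 5)·(w + 6)

By the rational root theorem, w = -5 is a root, so (w + 5) is a factor; dividing leaves 10·w**3 + 17·w**2 - 230·w + 168.
Next, w = 7/2 is a root, so (2·w - 7) is a factor; dividing leaves 5·w**2 + 26·w - 24.
The remaining quadratic factors as (w + 6)(5·w - 4).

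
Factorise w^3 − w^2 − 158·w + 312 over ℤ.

(w + 13)·(w − 12)·(w − 2)

Trying the rational-root candidates, w = 2 is a root, giving the factor (w − 2) and quotient w^2 + w − 156.
The remaining quadratic factors as (w − 12)(w + 13).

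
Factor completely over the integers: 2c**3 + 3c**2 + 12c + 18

Group as (2c**3 + 12c) + (3c**2 + 18) = 2c(c**2 + 6) + 3(c**2 + 6).
Both groups share the factor (c**2 + 6).

(2c + 3)(c**2 + 6)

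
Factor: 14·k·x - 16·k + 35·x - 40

(2·k + 5)·(7·x - 8)

Group as (14·k·x - 16·k) + (35·x - 40) = 2·k·(7·x - 8) + 5·(7·x - 8).
Both groups share the factor (7·x - 8).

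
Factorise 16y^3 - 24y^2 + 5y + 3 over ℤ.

(4y + 1)(4y - 3)(y - 1)

Trying the rational-root candidates, y = 1 is a root, so (y - 1) divides it; the quotient is 16y^2 - 8y - 3.
The remaining quadratic factors as (4y + 1)(4y - 3).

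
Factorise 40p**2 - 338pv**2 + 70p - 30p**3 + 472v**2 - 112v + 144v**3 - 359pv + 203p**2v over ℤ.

Group: 5p(-6p**2 + 31pv + 8p - 18v**2 - 59v + 14) - 8v(-6p**2 + 31pv + 8p - 18v**2 - 59v + 14); both groups contain (-6p**2 + 31pv + 8p - 18v**2 - 59v + 14), so (5p - 8v) is a factor with cofactor -6p**2 + 31pv + 8p - 18v**2 - 59v + 14.
The cofactor groups again: -6p**2 + 31pv + 8p - 18v**2 - 59v + 14 = -2p(3p - 2v - 7) + (9v - 2)(3p - 2v - 7); both groups contain (3p - 2v - 7), giving -(2p - 9v + 2)(3p - 2v - 7).

-(2p - 9v + 2)(3p - 2v - 7)(5p - 8v)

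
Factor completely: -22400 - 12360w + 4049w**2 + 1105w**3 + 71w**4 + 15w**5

(3w - 8)(5w + 7)(w + 5)(w**2 + w + 80)

Among the possible rational roots, w = 8/3 is a root, so (3w - 8) divides it; the quotient is 5w**4 + 37w**3 + 467w**2 + 2595w + 2800.
Continuing, w = -7/5 is a root, so (5w + 7) divides it; the quotient is w**3 + 6w**2 + 85w + 400.
Then w = -5 is a root, giving the factor (w + 5) and quotient w**2 + w + 80.
The quadratic w**2 + w + 80 has discriminant -319 < 0 and is irreducible over ℤ.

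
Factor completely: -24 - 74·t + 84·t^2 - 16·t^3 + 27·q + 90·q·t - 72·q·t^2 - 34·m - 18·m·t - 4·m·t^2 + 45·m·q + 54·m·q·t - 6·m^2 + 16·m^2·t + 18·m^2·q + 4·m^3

Group: m·(4·m^2 + 18·m·q - 10·m - 18·q·t + 27·q - 4·t^2 + 22·t - 24) + (4·t + 1)·(4·m^2 + 18·m·q - 10·m - 18·q·t + 27·q - 4·t^2 + 22·t - 24); both groups contain (4·m^2 + 18·m·q - 10·m - 18·q·t + 27·q - 4·t^2 + 22·t - 24), so (m + 4·t + 1) is a factor with cofactor 4·m^2 + 18·m·q - 10·m - 18·q·t + 27·q - 4·t^2 + 22·t - 24.
The cofactor groups again: 4·m^2 + 18·m·q - 10·m - 18·q·t + 27·q - 4·t^2 + 22·t - 24 = 2·m·(2·m - 2·t + 3) + (9·q + 2·t - 8)·(2·m - 2·t + 3); both groups contain (2·m - 2·t + 3), giving (2·m + 9·q + 2·t - 8)·(2·m - 2·t + 3).

(2·m + 9·q + 2·t - 8)·(2·m - 2·t + 3)·(m + 4·t + 1)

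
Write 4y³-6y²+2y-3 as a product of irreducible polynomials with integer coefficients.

(2y-3)(2y²+1)

Group as (4y³+2y) + (-6y²-3) = 2y(2y²+1) - 3(2y²+1).
Both groups share the factor (2y²+1).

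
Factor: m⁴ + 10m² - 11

(m + 1)(m - 1)(m² + 11)

Substitute u = m² to get a quadratic in u, then factor.
m² + 11 is irreducible over ℤ (always positive, so no real roots).
m² - 1 is a difference of squares.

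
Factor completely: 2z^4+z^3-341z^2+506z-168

Among the possible rational roots, z = 12 is a root, so (z-12) divides it; the quotient is 2z^3+25z^2-41z+14.
Next, z = -14 is a root, so (z+14) is a factor; dividing leaves 2z^2-3z+1.
The remaining quadratic factors as (z-1)(2z-1).

(2z-1)(z+14)(z-1)(z-12)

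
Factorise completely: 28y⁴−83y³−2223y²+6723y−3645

Trying the rational-root candidates, y = −9 is a root, so (y+9) is a factor; dividing leaves 28y³−335y²+792y−405.
Then y = 9/4 is a root, giving the factor (4y−9) and quotient 7y²−68y+45.
The remaining quadratic factors as (y−9)(7y−5).

(4y−9)(7y−5)(y+9)(y−9)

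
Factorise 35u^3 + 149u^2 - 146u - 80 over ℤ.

(5u + 2)(7u - 8)(u + 5)

Testing divisors of the constant over divisors of the leading coefficient, u = 8/7 is a root, so (7u - 8) is a factor; dividing leaves 5u^2 + 27u + 10.
The remaining quadratic factors as (5u + 2)(u + 5).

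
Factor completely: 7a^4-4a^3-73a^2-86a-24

(7a+3)(a+1)(a+2)(a-4)

Trying the rational-root candidates, a = -2 is a root, so (a+2) is a factor; dividing leaves 7a^3-18a^2-37a-12.
Then a = -1 is a root, so (a+1) is a factor; dividing leaves 7a^2-25a-12.
The remaining quadratic factors as (7a+3)(a-4).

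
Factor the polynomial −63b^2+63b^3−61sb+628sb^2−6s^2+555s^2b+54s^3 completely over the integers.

(6s+7b)(s+9b)(9s+b−1)

Group: 9s(6s^2+61sb+63b^2) + (b−1)(6s^2+61sb+63b^2); both groups contain (6s^2+61sb+63b^2), so (9s+b−1) is a factor with cofactor 6s^2+61sb+63b^2.
The cofactor groups again: 6s^2+61sb+63b^2 = s(6s+7b) + 9b(6s+7b); both groups contain (6s+7b), giving (s+9b)(6s+7b).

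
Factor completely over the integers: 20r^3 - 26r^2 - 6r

Pull out the common factor 2r, then factor the remaining trinomial.

2r(2r - 3)(5r + 1)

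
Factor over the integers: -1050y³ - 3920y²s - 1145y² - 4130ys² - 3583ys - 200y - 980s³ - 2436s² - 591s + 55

-(10y + 14s + 5)(7y + 14s - 1)(15y + 5s + 11)

Group: 15y(-70y² - 238ys - 25y - 196s² - 56s + 5) + (5s + 11)(-70y² - 238ys - 25y - 196s² - 56s + 5); both groups contain (-70y² - 238ys - 25y - 196s² - 56s + 5), so (15y + 5s + 11) is a factor with cofactor -70y² - 238ys - 25y - 196s² - 56s + 5.
The cofactor groups again: -70y² - 238ys - 25y - 196s² - 56s + 5 = -7y(10y + 14s + 5) + (-14s + 1)(10y + 14s + 5); both groups contain (10y + 14s + 5), giving -(7y + 14s - 1)(10y + 14s + 5).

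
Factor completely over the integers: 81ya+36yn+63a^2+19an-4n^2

Group: 9a(9y+7a-n) + 4n(9y+7a-n); both groups contain (9y+7a-n).

(9y+7a-n)(9a+4n)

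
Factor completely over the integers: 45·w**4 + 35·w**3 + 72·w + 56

Group as (45·w**4 + 72·w) + (35·w**3 + 56) = 9·w·(5·w**3 + 8) + 7·(5·w**3 + 8).
Both groups share the factor (5·w**3 + 8).

(9·w + 7)·(5·w**3 + 8)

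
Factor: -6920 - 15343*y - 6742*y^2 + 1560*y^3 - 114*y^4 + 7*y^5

Testing divisors of the constant over divisors of the leading coefficient, y = -5/7 is a root, so (7*y + 5) is a factor; dividing leaves y^4 - 17*y^3 + 235*y^2 - 1131*y - 1384.
Continuing, y = 8 is a root, so (y - 8) is a factor; dividing leaves y^3 - 9*y^2 + 163*y + 173.
Then y = -1 is a root, so (y + 1) divides it; the quotient is y^2 - 10*y + 173.
The quadratic y^2 - 10*y + 173 has discriminant -592 < 0 and is irreducible over ℤ.

(7*y + 5)*(y + 1)*(y - 8)*(y^2 - 10*y + 173)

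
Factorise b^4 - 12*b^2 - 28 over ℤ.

(b^2 + 2)*(b^2 - 14)

Substitute u = b^2 to get a quadratic in u, then factor.
b^2 + 2 is irreducible over ℤ (always positive, so no real roots).
b^2 - 14 is irreducible over ℤ (14 is not a perfect square).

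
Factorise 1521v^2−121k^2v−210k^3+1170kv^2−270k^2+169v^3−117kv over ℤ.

Group: 7k(−30k^2−13kv+169v^2) + (v+9)(−30k^2−13kv+169v^2); both groups contain (−30k^2−13kv+169v^2), so (7k+v+9) is a factor with cofactor −30k^2−13kv+169v^2.
The cofactor groups again: −30k^2−13kv+169v^2 = −5k(6k−13v) − 13v(6k−13v); both groups contain (6k−13v), giving −(5k+13v)(6k−13v).

−(5k+13v)(6k−13v)(7k+v+9)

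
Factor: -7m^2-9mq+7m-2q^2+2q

Group: -m(7m+2q) + (-q+1)(7m+2q); both groups contain (7m+2q).

-(7m+2q)(m+q-1)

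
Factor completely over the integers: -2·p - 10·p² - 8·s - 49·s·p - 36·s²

Group: -4·s·(9·s + 10·p + 2) - p·(9·s + 10·p + 2); both groups contain (9·s + 10·p + 2).

-(9·s + 10·p + 2)·(4·s + p)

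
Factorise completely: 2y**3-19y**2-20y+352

Trying the rational-root candidates, y = 11/2 is a root, so (2y-11) is a factor; dividing leaves y**2-4y-32.
The remaining quadratic factors as (y+4)(y-8).

(2y-11)(y+4)(y-8)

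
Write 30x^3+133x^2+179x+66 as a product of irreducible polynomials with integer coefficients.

Testing divisors of the constant over divisors of the leading coefficient, x = -3/5 is a root, giving the factor (5x+3) and quotient 6x^2+23x+22.
The remaining quadratic factors as (x+2)(6x+11).

(5x+3)(6x+11)(x+2)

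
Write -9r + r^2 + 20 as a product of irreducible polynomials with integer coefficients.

(r - 4)(r - 5)

Two integers with product 20 and sum -9 are -5 and -4.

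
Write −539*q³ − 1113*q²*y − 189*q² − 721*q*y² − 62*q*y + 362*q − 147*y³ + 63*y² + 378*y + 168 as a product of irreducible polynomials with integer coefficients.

Group: 11*q*(−49*q² − 70*q*y + 14*q − 21*y² + 30*y + 24) + (7*y + 7)*(−49*q² − 70*q*y + 14*q − 21*y² + 30*y + 24); both groups contain (−49*q² − 70*q*y + 14*q − 21*y² + 30*y + 24), so (11*q + 7*y + 7) is a factor with cofactor −49*q² − 70*q*y + 14*q − 21*y² + 30*y + 24.
The cofactor groups again: −49*q² − 70*q*y + 14*q − 21*y² + 30*y + 24 = −7*q*(7*q + 3*y − 6) + (−7*y − 4)*(7*q + 3*y − 6); both groups contain (7*q + 3*y − 6), giving −(7*q + 7*y + 4)*(7*q + 3*y − 6).

−(11*q + 7*y + 7)*(7*q + 3*y − 6)*(7*q + 7*y + 4)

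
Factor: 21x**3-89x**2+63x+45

Trying the rational-root candidates, x = 5/3 is a root, giving the factor (3x-5) and quotient 7x**2-18x-9.
The remaining quadratic factors as (x-3)(7x+3).

(3x-5)(7x+3)(x-3)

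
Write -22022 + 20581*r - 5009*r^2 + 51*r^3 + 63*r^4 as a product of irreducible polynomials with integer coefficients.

Among the possible rational roots, r = 11/3 is a root, so (3*r - 11) divides it; the quotient is 21*r^3 + 94*r^2 - 1325*r + 2002.
Next, r = -11 is a root, so (r + 11) divides it; the quotient is 21*r^2 - 137*r + 182.
The remaining quadratic factors as (3*r - 14)(7*r - 13).

(3*r - 11)*(3*r - 14)*(7*r - 13)*(r + 11)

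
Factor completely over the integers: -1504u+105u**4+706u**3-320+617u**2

Testing divisors of the constant over divisors of the leading coefficient, u = -8/3 is a root, giving the factor (3u+8) and quotient 35u**3+142u**2-173u-40.
Next, u = 8/7 is a root, so (7u-8) is a factor; dividing leaves 5u**2+26u+5.
The remaining quadratic factors as (5u+1)(u+5).

(3u+8)(5u+1)(7u-8)(u+5)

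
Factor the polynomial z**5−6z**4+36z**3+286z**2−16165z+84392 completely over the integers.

By the rational root theorem, z = 8 is a root, so (z−8) divides it; the quotient is z**4+2z**3+52z**2+702z−10549.
Next, z = −11 is a root, so (z+11) is a factor; dividing leaves z**3−9z**2+151z−959.
Next, z = 7 is a root, so (z−7) is a factor; dividing leaves z**2−2z+137.
The quadratic z**2−2z+137 has discriminant −544 < 0 and is irreducible over ℤ.

(z+11)(z−7)(z−8)(z**2−2z+137)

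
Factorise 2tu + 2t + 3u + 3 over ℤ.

Group as (2tu + 2t) + (3u + 3) = 2t(u + 1) + 3(u + 1).
Both groups share the factor (u + 1).

(2t + 3)(u + 1)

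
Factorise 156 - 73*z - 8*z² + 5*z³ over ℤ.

Among the possible rational roots, z = -4 is a root, giving the factor (z + 4) and quotient 5*z² - 28*z + 39.
The remaining quadratic factors as (5*z - 13)(z - 3).

(5*z - 13)*(z + 4)*(z - 3)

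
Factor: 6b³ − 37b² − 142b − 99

Testing divisors of the constant over divisors of the leading coefficient, b = −1 is a root, so (b + 1) is a factor; dividing leaves 6b² − 43b − 99.
The remaining quadratic factors as (6b + 11)(b − 9).

(6b + 11)(b + 1)(b − 9)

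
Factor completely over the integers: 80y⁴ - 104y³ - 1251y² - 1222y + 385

Testing divisors of the constant over divisors of the leading coefficient, y = -11/5 is a root, giving the factor (5y + 11) and quotient 16y³ - 56y² - 127y + 35.
Then y = 1/4 is a root, giving the factor (4y - 1) and quotient 4y² - 13y - 35.
The remaining quadratic factors as (4y + 7)(y - 5).

(4y + 7)(4y - 1)(5y + 11)(y - 5)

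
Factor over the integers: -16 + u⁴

(u + 2)(u - 2)(u² + 4)

Substitute w = u² to get a quadratic in w, then factor.
u² + 4 is irreducible over ℤ (sum of squares).
u² - 4 is a difference of squares.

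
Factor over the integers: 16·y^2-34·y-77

(2·y-7)·(8·y+11)

Need a pair with product 16·(-77) = -1232 and sum -34: that's 22 and -56.
Split the middle term: 16·y^2+22·y - 56·y-77 = 2·y·(8·y+11) - 7·(8·y+11).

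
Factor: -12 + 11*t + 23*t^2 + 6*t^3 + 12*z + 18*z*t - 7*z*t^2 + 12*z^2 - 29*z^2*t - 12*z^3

-(3*z - t - 3)*(z + 2*t - 1)*(4*z + 3*t + 4)

Group: z*(-12*z^2 - 5*z*t + 3*t^2 + 13*t + 12) + (2*t - 1)*(-12*z^2 - 5*z*t + 3*t^2 + 13*t + 12); both groups contain (-12*z^2 - 5*z*t + 3*t^2 + 13*t + 12), so (z + 2*t - 1) is a factor with cofactor -12*z^2 - 5*z*t + 3*t^2 + 13*t + 12.
The cofactor groups again: -12*z^2 - 5*z*t + 3*t^2 + 13*t + 12 = -4*z*(3*z - t - 3) + (-3*t - 4)*(3*z - t - 3); both groups contain (3*z - t - 3), giving -(4*z + 3*t + 4)*(3*z - t - 3).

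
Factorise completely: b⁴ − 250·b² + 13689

(b + 13)·(b + 9)·(b − 13)·(b − 9)

Trying the rational-root candidates, b = −13 is a root, giving the factor (b + 13) and quotient b³ − 13·b² − 81·b + 1053.
Then b = 13 is a root, so (b − 13) divides it; the quotient is b² − 81.
The remaining quadratic factors as (b + 9)(b − 9).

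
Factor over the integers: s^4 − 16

(s + 2)·(s − 2)·(s^2 + 4)

Write as (s^2)² − (4)², then factor s^2 − 4 once more.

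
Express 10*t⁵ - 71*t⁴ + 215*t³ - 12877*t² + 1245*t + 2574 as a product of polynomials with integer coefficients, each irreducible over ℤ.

Testing divisors of the constant over divisors of the leading coefficient, t = 13 is a root, so (t - 13) is a factor; dividing leaves 10*t⁴ + 59*t³ + 982*t² - 111*t - 198.
Then t = -2/5 is a root, so (5*t + 2) is a factor; dividing leaves 2*t³ + 11*t² + 192*t - 99.
Then t = 1/2 is a root, so (2*t - 1) divides it; the quotient is t² + 6*t + 99.
The quadratic t² + 6*t + 99 has discriminant -360 < 0 and is irreducible over ℤ.

(2*t - 1)*(5*t + 2)*(t - 13)*(t² + 6*t + 99)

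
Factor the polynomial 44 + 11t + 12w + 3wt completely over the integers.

(3w + 11)(t + 4)

Group as (3wt + 12w) + (11t + 44) = 3w(t + 4) + 11(t + 4).
Both groups share the factor (t + 4).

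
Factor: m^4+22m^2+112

(m^2+14)(m^2+8)

Substitute u = m^2 to get a quadratic in u, then factor.
m^2+8 is irreducible over ℤ (always positive, so no real roots).
m^2+14 is irreducible over ℤ (always positive, so no real roots).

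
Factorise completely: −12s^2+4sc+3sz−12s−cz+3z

Group: −3s(4s−z) + (c−3)(4s−z); both groups contain (4s−z).

−(3s−c+3)(4s−z)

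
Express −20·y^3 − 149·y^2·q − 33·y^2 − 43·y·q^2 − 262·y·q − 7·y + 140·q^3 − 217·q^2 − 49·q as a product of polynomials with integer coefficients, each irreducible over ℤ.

Group: 5·y·(−4·y^2 − 33·y·q − y − 35·q^2 − 7·q) + (−4·q + 7)·(−4·y^2 − 33·y·q − y − 35·q^2 − 7·q); both groups contain (−4·y^2 − 33·y·q − y − 35·q^2 − 7·q), so (5·y − 4·q + 7) is a factor with cofactor −4·y^2 − 33·y·q − y − 35·q^2 − 7·q.
The cofactor groups again: −4·y^2 − 33·y·q − y − 35·q^2 − 7·q = −y·(4·y + 5·q + 1) − 7·q·(4·y + 5·q + 1); both groups contain (4·y + 5·q + 1), giving −(y + 7·q)·(4·y + 5·q + 1).

−(5·y − 4·q + 7)·(4·y + 5·q + 1)·(y + 7·q)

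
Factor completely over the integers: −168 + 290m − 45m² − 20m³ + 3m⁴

(3m − 2)(m + 4)(m − 3)(m − 7)

By the rational root theorem, m = 3 is a root, so (m − 3) is a factor; dividing leaves 3m³ − 11m² − 78m + 56.
Then m = −4 is a root, giving the factor (m + 4) and quotient 3m² − 23m + 14.
The remaining quadratic factors as (3m − 2)(m − 7).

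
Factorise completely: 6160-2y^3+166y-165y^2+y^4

Testing divisors of the constant over divisors of the leading coefficient, y = 11 is a root, giving the factor (y-11) and quotient y^3+9y^2-66y-560.
Next, y = -10 is a root, so (y+10) divides it; the quotient is y^2-y-56.
The remaining quadratic factors as (y+7)(y-8).

(y+10)(y+7)(y-11)(y-8)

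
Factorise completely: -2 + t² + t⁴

(t + 1)·(t - 1)·(t² + 2)

Substitute u = t² to get a quadratic in u, then factor.
t² - 1 is a difference of squares.
t² + 2 is irreducible over ℤ (always positive, so no real roots).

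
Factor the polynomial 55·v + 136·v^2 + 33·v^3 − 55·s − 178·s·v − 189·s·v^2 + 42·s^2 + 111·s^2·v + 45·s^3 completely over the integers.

(15·s − 3·v − 11)·(3·s + 11·v + 5)·(s − v)

Group: s·(45·s^2 + 156·s·v + 42·s − 33·v^2 − 136·v − 55) − v·(45·s^2 + 156·s·v + 42·s − 33·v^2 − 136·v − 55); both groups contain (45·s^2 + 156·s·v + 42·s − 33·v^2 − 136·v − 55), so (s − v) is a factor with cofactor 45·s^2 + 156·s·v + 42·s − 33·v^2 − 136·v − 55.
The cofactor groups again: 45·s^2 + 156·s·v + 42·s − 33·v^2 − 136·v − 55 = 15·s·(3·s + 11·v + 5) + (−3·v − 11)·(3·s + 11·v + 5); both groups contain (3·s + 11·v + 5), giving (15·s − 3·v − 11)·(3·s + 11·v + 5).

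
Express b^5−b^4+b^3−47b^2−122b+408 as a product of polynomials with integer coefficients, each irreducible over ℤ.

By the rational root theorem, b = −3 is a root, giving the factor (b+3) and quotient b^4−4b^3+13b^2−86b+136.
Next, b = 4 is a root, so (b−4) is a factor; dividing leaves b^3+13b−34.
Continuing, b = 2 is a root, so (b−2) is a factor; dividing leaves b^2+2b+17.
The quadratic b^2+2b+17 has discriminant −64 < 0 and is irreducible over ℤ.

(b+3)(b−2)(b−4)(b^2+2b+17)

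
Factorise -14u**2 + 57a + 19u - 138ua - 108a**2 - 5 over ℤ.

Group: -14u(u + 9a - 1) + (-12a + 5)(u + 9a - 1); both groups contain (u + 9a - 1).

-(14u + 12a - 5)(u + 9a - 1)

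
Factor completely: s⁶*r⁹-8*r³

r³*(s²*r²-2)*(s⁴*r⁴+2*s²*r²+4)

Every term has a factor of r³; factoring it out leaves s⁶*r⁶-8.
Recognize a difference of cubes with the parts s²*r² and 2.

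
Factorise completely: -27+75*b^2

3*(5*b+3)*(5*b-3)

Factor out 3, leaving 25*b^2-9, which is a difference of two squares.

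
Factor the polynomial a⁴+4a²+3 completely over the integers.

(a²+1)(a²+3)

Substitute u = a² to get a quadratic in u, then factor.
a²+1 is irreducible over ℤ (sum of squares).
a²+3 is irreducible over ℤ (always positive, so no real roots).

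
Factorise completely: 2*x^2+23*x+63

(2*x+9)*(x+7)

Need a pair with product 2·63 = 126 and sum 23: that's 9 and 14.
Split the middle term: 2*x^2+9*x + 14*x+63 = x*(2*x+9) + 7*(2*x+9).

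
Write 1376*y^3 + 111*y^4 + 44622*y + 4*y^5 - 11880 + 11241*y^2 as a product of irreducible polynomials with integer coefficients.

(4*y - 1)*(y + 10)*(y + 12)*(y^2 + 6*y + 99)

By the rational root theorem, y = -12 is a root, giving the factor (y + 12) and quotient 4*y^4 + 63*y^3 + 620*y^2 + 3801*y - 990.
Continuing, y = -10 is a root, so (y + 10) divides it; the quotient is 4*y^3 + 23*y^2 + 390*y - 99.
Continuing, y = 1/4 is a root, so (4*y - 1) is a factor; dividing leaves y^2 + 6*y + 99.
The quadratic y^2 + 6*y + 99 has discriminant -360 < 0 and is irreducible over ℤ.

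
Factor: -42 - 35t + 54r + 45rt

Group as (45rt + 54r) + (-35t - 42) = 9r(5t + 6) - 7(5t + 6).
Both groups share the factor (5t + 6).

(5t + 6)(9r - 7)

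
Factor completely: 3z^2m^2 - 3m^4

Every term has a factor of 3m^2. Then z^2 - m^2 = (z)² − (m)².

3m^2(z - m)(z + m)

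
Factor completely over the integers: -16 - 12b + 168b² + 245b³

By the rational root theorem, b = -4/7 is a root, so (7b + 4) divides it; the quotient is 35b² + 4b - 4.
The remaining quadratic factors as (7b - 2)(5b + 2).

(5b + 2)(7b + 4)(7b - 2)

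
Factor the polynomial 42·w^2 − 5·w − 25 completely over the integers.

Need a pair with product 42·(−25) = −1050 and sum −5: that's −35 and 30.
Split the middle term: 42·w^2 − 35·w + 30·w − 25 = 7·w·(6·w − 5) + 5·(6·w − 5).

(6·w − 5)·(7·w + 5)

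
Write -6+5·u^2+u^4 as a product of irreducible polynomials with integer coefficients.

(u+1)·(u-1)·(u^2+6)

Substitute w = u^2 to get a quadratic in w, then factor.
u^2-1 is a difference of squares.
u^2+6 is irreducible over ℤ (always positive, so no real roots).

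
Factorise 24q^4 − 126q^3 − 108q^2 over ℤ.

6q^2(4q + 3)(q − 6)

Pull out the common factor 6q^2, then factor the remaining trinomial.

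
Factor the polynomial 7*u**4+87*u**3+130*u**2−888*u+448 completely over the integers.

By the rational root theorem, u = 2 is a root, giving the factor (u−2) and quotient 7*u**3+101*u**2+332*u−224.
Next, u = 4/7 is a root, so (7*u−4) is a factor; dividing leaves u**2+15*u+56.
The remaining quadratic factors as (u+7)(u+8).

(7*u−4)*(u+7)*(u+8)*(u−2)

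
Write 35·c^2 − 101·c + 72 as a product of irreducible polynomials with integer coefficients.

Need a pair with product 35·72 = 2520 and sum −101: that's −56 and −45.
Split the middle term: 35·c^2 − 56·c − 45·c + 72 = 7·c·(5·c − 8) − 9·(5·c − 8).

(5·c − 8)·(7·c − 9)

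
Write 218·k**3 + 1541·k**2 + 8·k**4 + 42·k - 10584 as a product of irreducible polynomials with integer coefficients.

Trying the rational-root candidates, k = -14 is a root, so (k + 14) is a factor; dividing leaves 8·k**3 + 106·k**2 + 57·k - 756.
Then k = -7/2 is a root, so (2·k + 7) divides it; the quotient is 4·k**2 + 39·k - 108.
The remaining quadratic factors as (k + 12)(4·k - 9).

(2·k + 7)·(4·k - 9)·(k + 12)·(k + 14)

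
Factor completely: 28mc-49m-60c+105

(4c-7)(7m-15)

Group as (28mc-49m) + (-60c+105) = 7m(4c-7) - 15(4c-7).
Both groups share the factor (4c-7).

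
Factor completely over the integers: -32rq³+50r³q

Every term has a factor of 2rq. Then 25r²-16q² = (5r)² − (4q)².

2qr(5r-4q)(5r+4q)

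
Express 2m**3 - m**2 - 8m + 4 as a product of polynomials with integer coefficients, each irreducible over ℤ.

(2m - 1)(m + 2)(m - 2)

Among the possible rational roots, m = -2 is a root, giving the factor (m + 2) and quotient 2m**2 - 5m + 2.
The remaining quadratic factors as (2m - 1)(m - 2).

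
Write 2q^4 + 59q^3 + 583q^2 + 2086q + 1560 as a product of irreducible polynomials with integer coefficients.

(2q + 13)(q + 1)(q + 10)(q + 12)

Among the possible rational roots, q = -13/2 is a root, so (2q + 13) is a factor; dividing leaves q^3 + 23q^2 + 142q + 120.
Then q = -12 is a root, so (q + 12) divides it; the quotient is q^2 + 11q + 10.
The remaining quadratic factors as (q + 1)(q + 10).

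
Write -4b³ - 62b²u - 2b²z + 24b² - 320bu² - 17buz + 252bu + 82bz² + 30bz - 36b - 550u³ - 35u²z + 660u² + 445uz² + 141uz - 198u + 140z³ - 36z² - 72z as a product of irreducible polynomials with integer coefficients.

-(2b + 10u + 7z - 6)(2b + 11u + 4z)(b + 5u - 5z - 3)

Group: 2b(-2b² - 20bu + 3bz + 12b - 50u² + 15uz + 60u + 35z² - 9z - 18) + (11u + 4z)(-2b² - 20bu + 3bz + 12b - 50u² + 15uz + 60u + 35z² - 9z - 18); both groups contain (-2b² - 20bu + 3bz + 12b - 50u² + 15uz + 60u + 35z² - 9z - 18), so (2b + 11u + 4z) is a factor with cofactor -2b² - 20bu + 3bz + 12b - 50u² + 15uz + 60u + 35z² - 9z - 18.
The cofactor groups again: -2b² - 20bu + 3bz + 12b - 50u² + 15uz + 60u + 35z² - 9z - 18 = -2b(b + 5u - 5z - 3) + (-10u - 7z + 6)(b + 5u - 5z - 3); both groups contain (b + 5u - 5z - 3), giving -(2b + 10u + 7z - 6)(b + 5u - 5z - 3).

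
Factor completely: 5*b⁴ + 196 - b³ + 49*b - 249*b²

(5*b + 4)*(b + 7)*(b - 1)*(b - 7)

By the rational root theorem, b = 7 is a root, giving the factor (b - 7) and quotient 5*b³ + 34*b² - 11*b - 28.
Next, b = 1 is a root, so (b - 1) divides it; the quotient is 5*b² + 39*b + 28.
The remaining quadratic factors as (b + 7)(5*b + 4).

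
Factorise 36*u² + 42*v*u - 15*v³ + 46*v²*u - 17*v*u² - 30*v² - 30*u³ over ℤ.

Group: 5*v*(-3*v² + 11*v*u - 6*v - 10*u² + 12*u) + 3*u*(-3*v² + 11*v*u - 6*v - 10*u² + 12*u); both groups contain (-3*v² + 11*v*u - 6*v - 10*u² + 12*u), so (5*v + 3*u) is a factor with cofactor -3*v² + 11*v*u - 6*v - 10*u² + 12*u.
The cofactor groups again: -3*v² + 11*v*u - 6*v - 10*u² + 12*u = -3*v*(v - 2*u) + (5*u - 6)*(v - 2*u); both groups contain (v - 2*u), giving -(3*v - 5*u + 6)*(v - 2*u).

-(v - 2*u)*(3*v - 5*u + 6)*(5*v + 3*u)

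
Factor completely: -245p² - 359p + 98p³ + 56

(2p - 7)(7p + 8)(7p - 1)

Among the possible rational roots, p = 1/7 is a root, so (7p - 1) is a factor; dividing leaves 14p² - 33p - 56.
The remaining quadratic factors as (7p + 8)(2p - 7).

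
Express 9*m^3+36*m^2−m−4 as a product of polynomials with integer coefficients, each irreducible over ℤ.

Among the possible rational roots, m = 1/3 is a root, so (3*m−1) is a factor; dividing leaves 3*m^2+13*m+4.
The remaining quadratic factors as (3*m+1)(m+4).

(3*m+1)*(3*m−1)*(m+4)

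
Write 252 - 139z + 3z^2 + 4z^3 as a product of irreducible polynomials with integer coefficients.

(4z - 9)(z + 7)(z - 4)

Testing divisors of the constant over divisors of the leading coefficient, z = -7 is a root, so (z + 7) divides it; the quotient is 4z^2 - 25z + 36.
The remaining quadratic factors as (4z - 9)(z - 4).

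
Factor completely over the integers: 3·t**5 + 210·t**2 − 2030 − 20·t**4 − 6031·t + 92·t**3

(3·t + 1)·(t + 5)·(t − 7)·(t**2 − 5·t + 58)

Trying the rational-root candidates, t = −1/3 is a root, so (3·t + 1) divides it; the quotient is t**4 − 7·t**3 + 33·t**2 + 59·t − 2030.
Then t = 7 is a root, giving the factor (t − 7) and quotient t**3 + 33·t + 290.
Next, t = −5 is a root, so (t + 5) divides it; the quotient is t**2 − 5·t + 58.
The quadratic t**2 − 5·t + 58 has discriminant −207 < 0 and is irreducible over ℤ.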